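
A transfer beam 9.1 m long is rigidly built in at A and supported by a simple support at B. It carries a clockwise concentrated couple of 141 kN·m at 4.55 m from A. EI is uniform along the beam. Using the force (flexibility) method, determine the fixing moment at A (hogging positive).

M_A = -17.62 kN·m

Release the roller at B. Primary structure: cantilever fixed at A.
Primary-structure tip deflection at B by superposition:
  clockwise couple 141 at a = 4.55: M₀a(2L − a)/(2EI) = 4379/EI
Flexibility coefficient — unit upward force at B: δ_{BB} = L³/(3EI) = 251.2/EI.
Compatibility at B: δ_0 − R_B·δ_{BB} = 0, so R_B = 4379/251.2 = 17.43 kN.
Moment equilibrium about A: M_A = Σ(load moments about A) − R_B·L = 141 − 17.43×9.1 = -17.62 kN·m.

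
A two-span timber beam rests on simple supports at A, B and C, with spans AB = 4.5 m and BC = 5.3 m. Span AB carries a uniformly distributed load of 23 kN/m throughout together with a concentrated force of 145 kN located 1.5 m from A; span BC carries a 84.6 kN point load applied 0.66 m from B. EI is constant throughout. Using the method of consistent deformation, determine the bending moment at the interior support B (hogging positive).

Take M_B as the redundant. Released structure: two simple spans AB and BC with a hinge at B.
Rotations at B on the released spans (each span's end-slope, ×1/EI):
  span AB: UDL 23: wL³/(24EI) = 87.33/EI
  span AB: point load 145 at a = 1.5: Pab(L + a)/(6LEI) = 145/EI
  span BC: point load 84.6 at a = 0.66: Pab(L + b)/(6LEI) = 80.98/EI
  relative rotation θ_0 = (232.3 + 80.98)/EI = 313.3/EI
A unit hogging moment at B produces rotation L₁/(3EI) + L₂/(3EI) = 3.267/EI.
Slope continuity at B: θ_0 = M_B·3.267/EI, so M_B = 313.3/3.267 = 95.91 kN·m (hogging).

M_B = 95.91 kN·m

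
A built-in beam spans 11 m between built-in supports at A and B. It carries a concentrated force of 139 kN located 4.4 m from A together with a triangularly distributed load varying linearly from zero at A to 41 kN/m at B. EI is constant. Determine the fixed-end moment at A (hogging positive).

M_A = 385.5 kN·m

Release both end moments; the primary structure is a simply-supported span AB with redundants M_A and M_B.
Simple-span end rotations at A and B under the given loads:
  at A: point load 139 at a = 4.4: Pab(L + b)/(6LEI) = 1076/EI
  at B: point load 139 at a = 4.4: Pab(L + a)/(6LEI) = 941.9/EI
  at A: triangular load, peak 41: 7w₀L³/(360EI) = 1061/EI
  at B: triangular load, peak 41: w₀L³/(45EI) = 1213/EI
  θ_A0 = 2138/EI,  θ_B0 = 2155/EI
Flexibility coefficients: a unit moment at one end gives L/(3EI) there and L/(6EI) at the far end, so f₁₁ = f₂₂ = 3.667/EI and f₁₂ = f₂₁ = 1.833/EI.
Compatibility — zero rotation at each built-in end:
  3.667 M_A + 1.833 M_B = 2138
  1.833 M_A + 3.667 M_B = 2155
Solving the pair gives M_A = 385.5 kN·m and M_B = 394.8 kN·m (hogging).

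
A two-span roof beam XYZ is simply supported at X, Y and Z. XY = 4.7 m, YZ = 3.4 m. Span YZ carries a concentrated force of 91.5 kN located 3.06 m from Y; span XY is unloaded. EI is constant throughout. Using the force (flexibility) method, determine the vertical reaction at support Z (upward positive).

R_Z = 80.45 kN

Insert a hinge at Y; M_Y is the redundant, and each span becomes simply supported.
Discontinuity in slope at Y on the released structure — sum the simple-span end rotations:
  span YZ: point load 91.5 at a = 3.06: Pab(L + b)/(6LEI) = 17.45/EI
  relative rotation θ_0 = (0 + 17.45)/EI = 17.45/EI
A unit hogging moment at Y produces rotation L₁/(3EI) + L₂/(3EI) = 2.7/EI.
Slope continuity at Y: θ_0 = M_Y·2.7/EI, so M_Y = 17.45/2.7 = 6.464 kN·m (hogging).
Span YZ, ΣM about Z: R_Y^{YZ}·3.4 = 31.11 + 6.464, so R_Y^{YZ} = 11.05 kN and R_Z = 91.5 − 11.05 = 80.45 kN.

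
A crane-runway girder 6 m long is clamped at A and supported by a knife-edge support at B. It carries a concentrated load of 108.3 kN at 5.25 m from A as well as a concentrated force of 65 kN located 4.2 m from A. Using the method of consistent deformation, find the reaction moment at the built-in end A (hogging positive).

M_A = 93.21 kN·m

Choose R_B as the redundant. The primary structure is the cantilever fixed at A.
Free-end deflection of the primary structure under the applied loading (downward +):
  point load 108.3 at a = 5.25: Pa²(3L − a)/(6EI) = 6343/EI
  point load 65 at a = 4.2: Pa²(3L − a)/(6EI) = 2637/EI
  δ_0 = 8980/EI
Flexibility coefficient — unit upward force at B: δ_{BB} = L³/(3EI) = 72/EI.
The prop prevents deflection at B: R_B = δ_0/δ_{BB} = 8980/72 = 124.7 kN.
Moment equilibrium about A: M_A = Σ(load moments about A) − R_B·L = 841.6 − 124.7×6 = 93.21 kN·m.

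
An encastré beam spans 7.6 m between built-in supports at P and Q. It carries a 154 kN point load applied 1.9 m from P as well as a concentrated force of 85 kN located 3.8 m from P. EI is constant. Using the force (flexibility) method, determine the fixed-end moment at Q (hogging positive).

Release both end moments; the primary structure is a simply-supported span PQ with redundants M_P and M_Q.
End rotations of the released simple span under the applied load (×1/EI):
  at P: point load 154 at a = 1.9: Pab(L + b)/(6LEI) = 486.4/EI
  at Q: point load 154 at a = 1.9: Pab(L + a)/(6LEI) = 347.5/EI
  at P: point load 85 at a = 3.8: Pab(L + b)/(6LEI) = 306.9/EI
  at Q: point load 85 at a = 3.8: Pab(L + a)/(6LEI) = 306.9/EI
  θ_P0 = 793.3/EI,  θ_Q0 = 654.3/EI
Flexibility coefficients: a unit moment at one end gives L/(3EI) there and L/(6EI) at the far end, so f₁₁ = f₂₂ = 2.533/EI and f₁₂ = f₂₁ = 1.267/EI.
Compatibility — zero rotation at each built-in end:
  2.533 M_P + 1.267 M_Q = 793.3
  1.267 M_P + 2.533 M_Q = 654.3
Solving the pair gives M_P = 245.3 kN·m and M_Q = 135.6 kN·m (hogging).

M_Q = 135.6 kN·m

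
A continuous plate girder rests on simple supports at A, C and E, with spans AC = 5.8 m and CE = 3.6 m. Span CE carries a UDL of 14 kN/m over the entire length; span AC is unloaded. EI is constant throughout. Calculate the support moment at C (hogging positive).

M_C = 8.686 kN·m

Insert a hinge at C; M_C is the redundant, and each span becomes simply supported.
End slopes at the hinge C, treating each span as simply supported:
  span CE: UDL 14: wL³/(24EI) = 27.22/EI
  relative rotation θ_0 = (0 + 27.22)/EI = 27.22/EI
A unit hogging moment at C produces rotation L₁/(3EI) + L₂/(3EI) = 3.133/EI.
Slope continuity at C: θ_0 = M_C·3.133/EI, so M_C = 27.22/3.133 = 8.686 kN·m (hogging).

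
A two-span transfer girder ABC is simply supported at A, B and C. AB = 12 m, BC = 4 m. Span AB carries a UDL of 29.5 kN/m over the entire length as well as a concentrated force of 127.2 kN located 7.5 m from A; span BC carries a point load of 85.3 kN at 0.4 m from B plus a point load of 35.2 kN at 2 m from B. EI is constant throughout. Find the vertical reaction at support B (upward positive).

Release continuity at B by inserting a hinge; the redundant is the internal moment M_B. The primary structure is two simply-supported spans AB and BC.
Discontinuity in slope at B on the released structure — sum the simple-span end rotations:
  span AB: UDL 29.5: wL³/(24EI) = 2124/EI
  span AB: point load 127.2 at a = 7.5: Pab(L + a)/(6LEI) = 1163/EI
  span BC: point load 85.3 at a = 0.4: Pab(L + b)/(6LEI) = 38.9/EI
  span BC: point load 35.2 at a = 2: Pab(L + b)/(6LEI) = 35.2/EI
  relative rotation θ_0 = (3287 + 74.1)/EI = 3361/EI
A unit hogging moment at B produces rotation L₁/(3EI) + L₂/(3EI) = 5.333/EI.
Slope continuity at B: θ_0 = M_B·5.333/EI, so M_B = 3361/5.333 = 630.1 kN·m (hogging).
Span AB, ΣM about A with M_B applied at B: R_B^{AB}·12 = 3078 + 630.1, so R_B^{AB} = 309 kN and R_A = 481.2 − 309 = 172.2 kN.
Span BC, ΣM about C: R_B^{BC}·4 = 377.5 + 630.1, so R_B^{BC} = 251.9 kN and R_C = 120.5 − 251.9 = -131.4 kN.
R_B = 309 + 251.9 = 560.9 kN.

R_B = 560.9 kN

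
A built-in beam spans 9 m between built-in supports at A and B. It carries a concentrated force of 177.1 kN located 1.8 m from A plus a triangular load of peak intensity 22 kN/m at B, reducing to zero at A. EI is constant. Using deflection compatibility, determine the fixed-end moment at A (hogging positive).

M_A = 263.4 kN·m

Release both end moments; the primary structure is a simply-supported span AB with redundants M_A and M_B.
Simple-span end rotations at A and B under the given loads:
  at A: point load 177.1 at a = 1.8: Pab(L + b)/(6LEI) = 688.6/EI
  at B: point load 177.1 at a = 1.8: Pab(L + a)/(6LEI) = 459/EI
  at A: triangular load, peak 22: 7w₀L³/(360EI) = 311.9/EI
  at B: triangular load, peak 22: w₀L³/(45EI) = 356.4/EI
  θ_A0 = 1000/EI,  θ_B0 = 815.4/EI
Flexibility coefficients: a unit moment at one end gives L/(3EI) there and L/(6EI) at the far end, so f₁₁ = f₂₂ = 3/EI and f₁₂ = f₂₁ = 1.5/EI.
Compatibility — zero rotation at each built-in end:
  3 M_A + 1.5 M_B = 1000
  1.5 M_A + 3 M_B = 815.4
Solving the pair gives M_A = 263.4 kN·m and M_B = 140.1 kN·m (hogging).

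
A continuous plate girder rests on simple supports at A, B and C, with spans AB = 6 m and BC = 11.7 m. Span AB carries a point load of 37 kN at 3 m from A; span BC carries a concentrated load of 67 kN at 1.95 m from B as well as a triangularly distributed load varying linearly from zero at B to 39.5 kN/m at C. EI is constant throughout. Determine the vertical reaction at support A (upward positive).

Take M_B as the redundant. Released structure: two simple spans AB and BC with a hinge at B.
End slopes at the hinge B, treating each span as simply supported:
  span AB: point load 37 at a = 3: Pab(L + a)/(6LEI) = 83.25/EI
  span BC: point load 67 at a = 1.95: Pab(L + b)/(6LEI) = 389.2/EI
  span BC: triangular load, peak 39.5: 7w₀L³/(360EI) = 1230/EI
  relative rotation θ_0 = (83.25 + 1619)/EI = 1703/EI
A unit hogging moment at B produces rotation L₁/(3EI) + L₂/(3EI) = 5.9/EI.
Slope continuity at B: θ_0 = M_B·5.9/EI, so M_B = 1703/5.9 = 288.6 kN·m (hogging).
Span AB, ΣM about A with M_B applied at B: R_B^{AB}·6 = 111 + 288.6, so R_B^{AB} = 66.6 kN and R_A = 37 − 66.6 = -29.6 kN.

R_A = -29.6 kN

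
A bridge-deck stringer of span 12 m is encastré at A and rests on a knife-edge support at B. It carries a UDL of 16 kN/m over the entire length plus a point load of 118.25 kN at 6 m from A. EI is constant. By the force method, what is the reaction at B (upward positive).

Remove the prop at B; the released (primary) structure is a cantilever built in at A.
Deflection at B on the released cantilever, summing each load's contribution:
  UDL 16: wL⁴/(8EI) = 41472/EI
  point load 118.25 at a = 6: Pa²(3L − a)/(6EI) = 21285/EI
  δ_0 = 62757/EI
Tip deflection under a unit load at B: L³/(3EI) = 576/EI.
Compatibility at B: δ_0 − R_B·δ_{BB} = 0, so R_B = 62757/576 = 109 kN.

R_B = 109 kN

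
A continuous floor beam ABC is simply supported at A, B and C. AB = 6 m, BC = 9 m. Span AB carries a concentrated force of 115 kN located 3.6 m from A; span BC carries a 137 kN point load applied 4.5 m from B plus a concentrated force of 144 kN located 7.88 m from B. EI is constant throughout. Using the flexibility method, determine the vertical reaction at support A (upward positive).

R_A = 6.11 kN

Take M_B as the redundant. Released structure: two simple spans AB and BC with a hinge at B.
Rotations at B on the released spans (each span's end-slope, ×1/EI):
  span AB: point load 115 at a = 3.6: Pab(L + a)/(6LEI) = 265/EI
  span BC: point load 137 at a = 4.5: Pab(L + b)/(6LEI) = 693.6/EI
  span BC: point load 144 at a = 7.88: Pab(L + b)/(6LEI) = 238.2/EI
  relative rotation θ_0 = (265 + 931.7)/EI = 1197/EI
A unit hogging moment at B produces rotation L₁/(3EI) + L₂/(3EI) = 5/EI.
Compatibility: M_B·(L₁+L₂)/(3EI) = θ_0, giving M_B = 239.3 kN·m (hogging).
Span AB, ΣM about A with M_B applied at B: R_B^{AB}·6 = 414 + 239.3, so R_B^{AB} = 108.9 kN and R_A = 115 − 108.9 = 6.11 kN.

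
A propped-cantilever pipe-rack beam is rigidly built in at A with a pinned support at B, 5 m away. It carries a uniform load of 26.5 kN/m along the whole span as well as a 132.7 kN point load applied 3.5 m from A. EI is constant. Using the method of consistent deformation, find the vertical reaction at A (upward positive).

R_A = 140.7 kN

Release the roller at B. Primary structure: cantilever fixed at A.
Downward deflection at the released point B due to the loads:
  UDL 26.5: wL⁴/(8EI) = 2070/EI
  point load 132.7 at a = 3.5: Pa²(3L − a)/(6EI) = 3116/EI
  δ_0 = 5186/EI
Flexibility coefficient — unit upward force at B: δ_{BB} = L³/(3EI) = 41.67/EI.
The prop prevents deflection at B: R_B = δ_0/δ_{BB} = 5186/41.67 = 124.5 kN.
Vertical equilibrium: R_A = ΣP − R_B = 265.2 − 124.5 = 140.7 kN.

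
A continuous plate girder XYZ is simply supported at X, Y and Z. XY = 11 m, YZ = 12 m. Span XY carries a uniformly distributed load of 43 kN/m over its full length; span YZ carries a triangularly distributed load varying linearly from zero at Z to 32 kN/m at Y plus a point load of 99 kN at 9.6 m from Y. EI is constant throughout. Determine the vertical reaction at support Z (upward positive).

Insert a hinge at Y; M_Y is the redundant, and each span becomes simply supported.
End slopes at the hinge Y, treating each span as simply supported:
  span XY: UDL 43: wL³/(24EI) = 2385/EI
  span YZ: triangular load, peak 32: w₀L³/(45EI) = 1229/EI
  span YZ: point load 99 at a = 9.6: Pab(L + b)/(6LEI) = 456.2/EI
  relative rotation θ_0 = (2385 + 1685)/EI = 4070/EI
A unit hogging moment at Y produces rotation L₁/(3EI) + L₂/(3EI) = 7.667/EI.
Compatibility: M_Y·(L₁+L₂)/(3EI) = θ_0, giving M_Y = 530.8 kN·m (hogging).
Span YZ, ΣM about Z: R_Y^{YZ}·12 = 1774 + 530.8, so R_Y^{YZ} = 192 kN and R_Z = 291 − 192 = 98.96 kN.

R_Z = 98.96 kN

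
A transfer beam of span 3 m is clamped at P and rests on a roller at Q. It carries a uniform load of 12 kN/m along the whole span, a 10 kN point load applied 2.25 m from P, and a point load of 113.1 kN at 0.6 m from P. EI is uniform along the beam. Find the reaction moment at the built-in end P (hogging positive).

Release the roller at Q. Primary structure: cantilever fixed at P.
Downward deflection at the released point Q due to the loads:
  UDL 12: wL⁴/(8EI) = 121.5/EI
  point load 10 at a = 2.25: Pa²(3L − a)/(6EI) = 56.95/EI
  point load 113.1 at a = 0.6: Pa²(3L − a)/(6EI) = 57/EI
  δ_0 = 235.5/EI
Tip deflection under a unit load at Q: L³/(3EI) = 9/EI.
Compatibility at Q: δ_0 − R_Q·δ_{QQ} = 0, so R_Q = 235.5/9 = 26.16 kN.
Moment equilibrium about P: M_P = Σ(load moments about P) − R_Q·L = 144.4 − 26.16×3 = 65.87 kN·m.

M_P = 65.87 kN·m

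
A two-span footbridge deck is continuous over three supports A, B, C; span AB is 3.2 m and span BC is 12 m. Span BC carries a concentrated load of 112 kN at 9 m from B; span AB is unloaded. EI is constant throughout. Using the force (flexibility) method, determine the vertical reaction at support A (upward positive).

R_A = -38.86 kN

Insert a hinge at B; M_B is the redundant, and each span becomes simply supported.
Discontinuity in slope at B on the released structure — sum the simple-span end rotations:
  span BC: point load 112 at a = 9: Pab(L + b)/(6LEI) = 630/EI
  relative rotation θ_0 = (0 + 630)/EI = 630/EI
A unit hogging moment at B produces rotation L₁/(3EI) + L₂/(3EI) = 5.067/EI.
Slope continuity at B: θ_0 = M_B·5.067/EI, so M_B = 630/5.067 = 124.3 kN·m (hogging).
Span AB, ΣM about A with M_B applied at B: R_B^{AB}·3.2 = 0 + 124.3, so R_B^{AB} = 38.86 kN and R_A = 0 − 38.86 = -38.86 kN.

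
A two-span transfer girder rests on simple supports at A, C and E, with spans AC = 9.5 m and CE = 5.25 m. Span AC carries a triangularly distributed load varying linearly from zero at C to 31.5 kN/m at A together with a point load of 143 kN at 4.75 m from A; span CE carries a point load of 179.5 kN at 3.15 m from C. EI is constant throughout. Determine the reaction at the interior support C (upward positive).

Insert a hinge at C; M_C is the redundant, and each span becomes simply supported.
End slopes at the hinge C, treating each span as simply supported:
  span AC: triangular load, peak 31.5: 7w₀L³/(360EI) = 525.1/EI
  span AC: point load 143 at a = 4.75: Pab(L + a)/(6LEI) = 806.6/EI
  span CE: point load 179.5 at a = 3.15: Pab(L + b)/(6LEI) = 277.1/EI
  relative rotation θ_0 = (1332 + 277.1)/EI = 1609/EI
A unit hogging moment at C produces rotation L₁/(3EI) + L₂/(3EI) = 4.917/EI.
Compatibility: M_C·(L₁+L₂)/(3EI) = θ_0, giving M_C = 327.2 kN·m (hogging).
Span AC, ΣM about A with M_C applied at C: R_C^{AC}·9.5 = 1153 + 327.2, so R_C^{AC} = 155.8 kN and R_A = 292.6 − 155.8 = 136.8 kN.
Span CE, ΣM about E: R_C^{CE}·5.25 = 376.9 + 327.2, so R_C^{CE} = 134.1 kN and R_E = 179.5 − 134.1 = 45.37 kN.
R_C = 155.8 + 134.1 = 289.9 kN.

R_C = 289.9 kN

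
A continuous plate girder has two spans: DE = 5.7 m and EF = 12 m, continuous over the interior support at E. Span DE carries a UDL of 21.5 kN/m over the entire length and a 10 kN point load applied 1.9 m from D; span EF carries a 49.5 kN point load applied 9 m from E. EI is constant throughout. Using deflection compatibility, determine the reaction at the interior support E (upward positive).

Insert a hinge at E; M_E is the redundant, and each span becomes simply supported.
Discontinuity in slope at E on the released structure — sum the simple-span end rotations:
  span DE: UDL 21.5: wL³/(24EI) = 165.9/EI
  span DE: point load 10 at a = 1.9: Pab(L + a)/(6LEI) = 16.04/EI
  span EF: point load 49.5 at a = 9: Pab(L + b)/(6LEI) = 278.4/EI
  relative rotation θ_0 = (181.9 + 278.4)/EI = 460.4/EI
A unit hogging moment at E produces rotation L₁/(3EI) + L₂/(3EI) = 5.9/EI.
Compatibility: M_E·(L₁+L₂)/(3EI) = θ_0, giving M_E = 78.03 kN·m (hogging).
Span DE, ΣM about D with M_E applied at E: R_E^{DE}·5.7 = 368.3 + 78.03, so R_E^{DE} = 78.3 kN and R_D = 132.6 − 78.3 = 54.25 kN.
Span EF, ΣM about F: R_E^{EF}·12 = 148.5 + 78.03, so R_E^{EF} = 18.88 kN and R_F = 49.5 − 18.88 = 30.62 kN.
R_E = 78.3 + 18.88 = 97.18 kN.

R_E = 97.18 kN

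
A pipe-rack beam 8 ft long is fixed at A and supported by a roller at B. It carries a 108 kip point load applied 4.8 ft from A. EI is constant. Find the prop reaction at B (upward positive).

Release the roller at B. Primary structure: cantilever fixed at A.
Deflection at B on the released cantilever, summing each load's contribution:
  point load 108 at a = 4.8: Pa²(3L − a)/(6EI) = 7963/EI
Tip deflection under a unit load at B: L³/(3EI) = 170.7/EI.
The prop prevents deflection at B: R_B = δ_0/δ_{BB} = 7963/170.7 = 46.66 kip.

R_B = 46.66 kip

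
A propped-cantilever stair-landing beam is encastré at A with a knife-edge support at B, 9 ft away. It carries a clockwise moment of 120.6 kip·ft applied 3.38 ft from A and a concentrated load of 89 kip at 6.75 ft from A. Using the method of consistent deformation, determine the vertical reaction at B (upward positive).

Take the reaction at B as the redundant and release it; the primary structure is a cantilever fixed at A.
Downward deflection at the released point B due to the loads:
  clockwise couple 120.6 at a = 3.38: M₀a(2L − a)/(2EI) = 2980/EI
  point load 89 at a = 6.75: Pa²(3L − a)/(6EI) = 13686/EI
  δ_0 = 16666/EI
Tip deflection under a unit load at B: L³/(3EI) = 243/EI.
Compatibility at B: δ_0 − R_B·δ_{BB} = 0, so R_B = 16666/243 = 68.58 kip.

R_B = 68.58 kip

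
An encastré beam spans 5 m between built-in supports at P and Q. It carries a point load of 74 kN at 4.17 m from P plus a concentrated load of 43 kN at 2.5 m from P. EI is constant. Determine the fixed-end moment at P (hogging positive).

M_P = 35.38 kN·m

Release both end moments; the primary structure is a simply-supported span PQ with redundants M_P and M_Q.
Simple-span end rotations at P and Q under the given loads:
  at P: point load 74 at a = 4.17: Pab(L + b)/(6LEI) = 49.77/EI
  at Q: point load 74 at a = 4.17: Pab(L + a)/(6LEI) = 78.29/EI
  at P: point load 43 at a = 2.5: Pab(L + b)/(6LEI) = 67.19/EI
  at Q: point load 43 at a = 2.5: Pab(L + a)/(6LEI) = 67.19/EI
  θ_P0 = 117/EI,  θ_Q0 = 145.5/EI
Flexibility coefficients: a unit moment at one end gives L/(3EI) there and L/(6EI) at the far end, so f₁₁ = f₂₂ = 1.667/EI and f₁₂ = f₂₁ = 0.8333/EI.
Compatibility — zero rotation at each built-in end:
  1.667 M_P + 0.8333 M_Q = 117
  0.8333 M_P + 1.667 M_Q = 145.5
Solving the pair gives M_P = 35.38 kN·m and M_Q = 69.6 kN·m (hogging).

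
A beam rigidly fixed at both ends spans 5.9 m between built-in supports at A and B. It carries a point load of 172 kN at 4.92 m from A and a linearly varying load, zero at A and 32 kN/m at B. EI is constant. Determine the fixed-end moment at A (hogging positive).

Release both end moments; the primary structure is a simply-supported span AB with redundants M_A and M_B.
On the primary (simply-supported) span, the end slopes from the loading are:
  at A: point load 172 at a = 4.92: Pab(L + b)/(6LEI) = 161.2/EI
  at B: point load 172 at a = 4.92: Pab(L + a)/(6LEI) = 253.5/EI
  at A: triangular load, peak 32: 7w₀L³/(360EI) = 127.8/EI
  at B: triangular load, peak 32: w₀L³/(45EI) = 146/EI
  θ_A0 = 289/EI,  θ_B0 = 399.5/EI
Flexibility coefficients: a unit moment at one end gives L/(3EI) there and L/(6EI) at the far end, so f₁₁ = f₂₂ = 1.967/EI and f₁₂ = f₂₁ = 0.9833/EI.
Compatibility — zero rotation at each built-in end:
  1.967 M_A + 0.9833 M_B = 289
  0.9833 M_A + 1.967 M_B = 399.5
Solving the pair gives M_A = 60.48 kN·m and M_B = 172.9 kN·m (hogging).

M_A = 60.48 kN·m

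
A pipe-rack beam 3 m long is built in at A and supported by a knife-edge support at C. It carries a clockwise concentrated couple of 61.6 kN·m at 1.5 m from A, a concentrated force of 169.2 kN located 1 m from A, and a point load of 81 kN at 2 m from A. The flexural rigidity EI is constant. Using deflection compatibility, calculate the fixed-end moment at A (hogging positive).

M_A = 122.3 kN·m

Remove the prop at C; the released (primary) structure is a cantilever built in at A.
Deflection at C on the released cantilever, summing each load's contribution:
  clockwise couple 61.6 at a = 1.5: M₀a(2L − a)/(2EI) = 207.9/EI
  point load 169.2 at a = 1: Pa²(3L − a)/(6EI) = 225.6/EI
  point load 81 at a = 2: Pa²(3L − a)/(6EI) = 378/EI
  δ_0 = 811.5/EI
Tip deflection under a unit load at C: L³/(3EI) = 9/EI.
Compatibility at C: δ_0 − R_C·δ_{CC} = 0, so R_C = 811.5/9 = 90.17 kN.
Moment equilibrium about A: M_A = Σ(load moments about A) − R_C·L = 392.8 − 90.17×3 = 122.3 kN·m.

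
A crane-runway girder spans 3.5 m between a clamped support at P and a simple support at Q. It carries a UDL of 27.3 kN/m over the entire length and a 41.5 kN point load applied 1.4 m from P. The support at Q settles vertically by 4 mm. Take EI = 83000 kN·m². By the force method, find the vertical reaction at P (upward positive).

Remove the prop at Q; the released (primary) structure is a cantilever built in at P.
Free-end deflection of the primary structure under the applied loading (downward +):
  UDL 27.3: wL⁴/(8EI) = 512.1/EI
  point load 41.5 at a = 1.4: Pa²(3L − a)/(6EI) = 123.4/EI
  δ_0 = 635.5/EI
Tip deflection under a unit load at Q: L³/(3EI) = 14.29/EI.
With EI = 83000 kN·m²: δ_0 = 0.007656 m and δ_{QQ} = 0.000172 m/kN.
Compatibility — the beam at Q must follow the support down by 0.004 m: δ_0 − R_Q·δ_{QQ} = 0.004, so R_Q = (0.007656 − 0.004)/0.000172 = 21.23 kN.
Vertical equilibrium: R_P = ΣP − R_Q = 137.1 − 21.23 = 115.8 kN.

R_P = 115.8 kN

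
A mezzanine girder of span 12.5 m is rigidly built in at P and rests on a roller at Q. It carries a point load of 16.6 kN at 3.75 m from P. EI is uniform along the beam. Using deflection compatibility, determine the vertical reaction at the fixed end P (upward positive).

R_P = 14.58 kN

Remove the prop at Q; the released (primary) structure is a cantilever built in at P.
Free-end deflection of the primary structure under the applied loading (downward +):
  point load 16.6 at a = 3.75: Pa²(3L − a)/(6EI) = 1313/EI
Tip deflection under a unit load at Q: L³/(3EI) = 651/EI.
The prop prevents deflection at Q: R_Q = δ_0/δ_{QQ} = 1313/651 = 2.017 kN.
Vertical equilibrium: R_P = ΣP − R_Q = 16.6 − 2.017 = 14.58 kN.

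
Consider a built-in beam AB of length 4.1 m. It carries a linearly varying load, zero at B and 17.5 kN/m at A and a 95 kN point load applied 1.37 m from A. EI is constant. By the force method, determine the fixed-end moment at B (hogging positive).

M_B = 38.76 kN·m

Release both end moments; the primary structure is a simply-supported span AB with redundants M_A and M_B.
End rotations of the released simple span under the applied load (×1/EI):
  at A: triangular load, peak 17.5: w₀L³/(45EI) = 26.8/EI
  at B: triangular load, peak 17.5: 7w₀L³/(360EI) = 23.45/EI
  at A: point load 95 at a = 1.37: Pab(L + b)/(6LEI) = 98.65/EI
  at B: point load 95 at a = 1.37: Pab(L + a)/(6LEI) = 79.01/EI
  θ_A0 = 125.5/EI,  θ_B0 = 102.5/EI
Flexibility coefficients: a unit moment at one end gives L/(3EI) there and L/(6EI) at the far end, so f₁₁ = f₂₂ = 1.367/EI and f₁₂ = f₂₁ = 0.6833/EI.
Compatibility — zero rotation at each built-in end:
  1.367 M_A + 0.6833 M_B = 125.5
  0.6833 M_A + 1.367 M_B = 102.5
Solving the pair gives M_A = 72.41 kN·m and M_B = 38.76 kN·m (hogging).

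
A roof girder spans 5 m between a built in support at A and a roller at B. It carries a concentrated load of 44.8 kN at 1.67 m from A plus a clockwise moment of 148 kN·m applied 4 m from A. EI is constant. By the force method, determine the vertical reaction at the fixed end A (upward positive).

Choose R_B as the redundant. The primary structure is the cantilever fixed at A.
Free-end deflection of the primary structure under the applied loading (downward +):
  point load 44.8 at a = 1.67: Pa²(3L − a)/(6EI) = 277.6/EI
  clockwise couple 148 at a = 4: M₀a(2L − a)/(2EI) = 1776/EI
  δ_0 = 2054/EI
Tip deflection under a unit load at B: L³/(3EI) = 41.67/EI.
Compatibility at B: δ_0 − R_B·δ_{BB} = 0, so R_B = 2054/41.67 = 49.29 kN.
Vertical equilibrium: R_A = ΣP − R_B = 44.8 − 49.29 = -4.486 kN.

R_A = -4.486 kN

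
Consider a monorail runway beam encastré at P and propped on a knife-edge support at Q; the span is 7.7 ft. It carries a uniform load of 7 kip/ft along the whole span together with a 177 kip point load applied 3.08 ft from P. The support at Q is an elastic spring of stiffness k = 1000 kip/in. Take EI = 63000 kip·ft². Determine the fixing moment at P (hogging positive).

Release the roller at Q. Primary structure: cantilever fixed at P.
Deflection at Q on the released cantilever, summing each load's contribution:
  UDL 7: wL⁴/(8EI) = 3076/EI
  point load 177 at a = 3.08: Pa²(3L − a)/(6EI) = 5603/EI
  δ_0 = 8678/EI
Tip deflection under a unit load at Q: L³/(3EI) = 152.2/EI.
With EI = 63000 kip·ft²: δ_0 = 0.13775 ft and δ_{QQ} = 0.002416 ft/kip.
Compatibility — the spring shortens by R_Q/k under the reaction it provides: δ_0 − R_Q·δ_{QQ} = R_Q/k. With 1/k = 1/(1000×12) ft/kip = 0.000083 ft/kip, R_Q = δ_0 / (δ_{QQ} + 1/k) = 0.13775 / (0.002416 + 0.000083) = 55.13 kip.
Moment equilibrium about P: M_P = Σ(load moments about P) − R_Q·L = 752.7 − 55.13×7.7 = 328.2 kip·ft.

M_P = 328.2 kip·ft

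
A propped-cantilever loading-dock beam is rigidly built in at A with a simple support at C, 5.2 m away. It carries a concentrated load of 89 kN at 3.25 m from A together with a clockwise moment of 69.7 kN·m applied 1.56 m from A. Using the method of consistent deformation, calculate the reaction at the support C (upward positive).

R_C = 51.54 kN

Remove the prop at C; the released (primary) structure is a cantilever built in at A.
Downward deflection at the released point C due to the loads:
  point load 89 at a = 3.25: Pa²(3L − a)/(6EI) = 1935/EI
  clockwise couple 69.7 at a = 1.56: M₀a(2L − a)/(2EI) = 480.6/EI
  δ_0 = 2416/EI
Flexibility coefficient — unit upward force at C: δ_{CC} = L³/(3EI) = 46.87/EI.
Compatibility at C: δ_0 − R_C·δ_{CC} = 0, so R_C = 2416/46.87 = 51.54 kN.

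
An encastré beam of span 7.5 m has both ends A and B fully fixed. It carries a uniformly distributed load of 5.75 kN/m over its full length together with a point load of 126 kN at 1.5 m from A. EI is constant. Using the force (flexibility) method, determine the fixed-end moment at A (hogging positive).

Release both end moments; the primary structure is a simply-supported span AB with redundants M_A and M_B.
End rotations of the released simple span under the applied load (×1/EI):
  at A: UDL 5.75: wL³/(24EI) = 101.1/EI
  at B: UDL 5.75: wL³/(24EI) = 101.1/EI
  at A: point load 126 at a = 1.5: Pab(L + b)/(6LEI) = 340.2/EI
  at B: point load 126 at a = 1.5: Pab(L + a)/(6LEI) = 226.8/EI
  θ_A0 = 441.3/EI,  θ_B0 = 327.9/EI
Flexibility coefficients: a unit moment at one end gives L/(3EI) there and L/(6EI) at the far end, so f₁₁ = f₂₂ = 2.5/EI and f₁₂ = f₂₁ = 1.25/EI.
Compatibility — zero rotation at each built-in end:
  2.5 M_A + 1.25 M_B = 441.3
  1.25 M_A + 2.5 M_B = 327.9
Solving the pair gives M_A = 147.9 kN·m and M_B = 57.19 kN·m (hogging).

M_A = 147.9 kN·m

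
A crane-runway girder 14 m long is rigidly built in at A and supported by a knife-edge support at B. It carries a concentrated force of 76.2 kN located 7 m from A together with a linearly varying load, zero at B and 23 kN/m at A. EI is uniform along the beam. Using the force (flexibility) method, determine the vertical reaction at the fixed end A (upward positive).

R_A = 181.2 kN

Release the roller at B. Primary structure: cantilever fixed at A.
Primary-structure tip deflection at B by superposition:
  point load 76.2 at a = 7: Pa²(3L − a)/(6EI) = 21780/EI
  triangular load, peak 23 at the fixed end: w₀L⁴/(30EI) = 29452/EI
  δ_0 = 51233/EI
Flexibility coefficient — unit upward force at B: δ_{BB} = L³/(3EI) = 914.7/EI.
Compatibility at B: δ_0 − R_B·δ_{BB} = 0, so R_B = 51233/914.7 = 56.01 kN.
Vertical equilibrium: R_A = ΣP − R_B = 237.2 − 56.01 = 181.2 kN.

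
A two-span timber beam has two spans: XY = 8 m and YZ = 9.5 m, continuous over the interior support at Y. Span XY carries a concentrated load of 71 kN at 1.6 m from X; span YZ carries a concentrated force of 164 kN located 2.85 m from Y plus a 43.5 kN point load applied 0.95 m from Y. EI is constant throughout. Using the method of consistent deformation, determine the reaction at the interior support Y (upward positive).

R_Y = 213.1 kN

Release continuity at Y by inserting a hinge; the redundant is the internal moment M_Y. The primary structure is two simply-supported spans XY and YZ.
End slopes at the hinge Y, treating each span as simply supported:
  span XY: point load 71 at a = 1.6: Pab(L + a)/(6LEI) = 145.4/EI
  span YZ: point load 164 at a = 2.85: Pab(L + b)/(6LEI) = 880.7/EI
  span YZ: point load 43.5 at a = 0.95: Pab(L + b)/(6LEI) = 111.9/EI
  relative rotation θ_0 = (145.4 + 992.5)/EI = 1138/EI
A unit hogging moment at Y produces rotation L₁/(3EI) + L₂/(3EI) = 5.833/EI.
Slope continuity at Y: θ_0 = M_Y·5.833/EI, so M_Y = 1138/5.833 = 195.1 kN·m (hogging).
Span XY, ΣM about X with M_Y applied at Y: R_Y^{XY}·8 = 113.6 + 195.1, so R_Y^{XY} = 38.58 kN and R_X = 71 − 38.58 = 32.42 kN.
Span YZ, ΣM about Z: R_Y^{YZ}·9.5 = 1463 + 195.1, so R_Y^{YZ} = 174.5 kN and R_Z = 207.5 − 174.5 = 33.02 kN.
R_Y = 38.58 + 174.5 = 213.1 kN.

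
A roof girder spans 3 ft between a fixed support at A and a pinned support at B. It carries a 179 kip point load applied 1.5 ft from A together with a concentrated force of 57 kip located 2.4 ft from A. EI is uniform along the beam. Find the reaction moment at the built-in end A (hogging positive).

Release the roller at B. Primary structure: cantilever fixed at A.
Deflection at B on the released cantilever, summing each load's contribution:
  point load 179 at a = 1.5: Pa²(3L − a)/(6EI) = 503.4/EI
  point load 57 at a = 2.4: Pa²(3L − a)/(6EI) = 361.2/EI
  δ_0 = 864.6/EI
Flexibility coefficient — unit upward force at B: δ_{BB} = L³/(3EI) = 9/EI.
Compatibility at B: δ_0 − R_B·δ_{BB} = 0, so R_B = 864.6/9 = 96.07 kip.
Moment equilibrium about A: M_A = Σ(load moments about A) − R_B·L = 405.3 − 96.07×3 = 117.1 kip·ft.

M_A = 117.1 kip·ft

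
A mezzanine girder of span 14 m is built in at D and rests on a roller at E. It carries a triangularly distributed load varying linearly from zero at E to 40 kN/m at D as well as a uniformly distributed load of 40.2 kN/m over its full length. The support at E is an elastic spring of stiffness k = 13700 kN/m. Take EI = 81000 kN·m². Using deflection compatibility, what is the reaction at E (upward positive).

R_E = 265.3 kN

Release the roller at E. Primary structure: cantilever fixed at D.
Deflection at E on the released cantilever, summing each load's contribution:
  triangular load, peak 40 at the fixed end: w₀L⁴/(30EI) = 51221/EI
  UDL 40.2: wL⁴/(8EI) = 193040/EI
  δ_0 = 244262/EI
Flexibility coefficient — unit upward force at E: δ_{EE} = L³/(3EI) = 914.7/EI.
With EI = 81000 kN·m²: δ_0 = 3.0156 m and δ_{EE} = 0.011292 m/kN.
Compatibility — the spring shortens by R_E/k under the reaction it provides: δ_0 − R_E·δ_{EE} = R_E/k. With 1/k = 0.000073 m/kN, R_E = δ_0 / (δ_{EE} + 1/k) = 3.0156 / (0.011292 + 0.000073) = 265.3 kN.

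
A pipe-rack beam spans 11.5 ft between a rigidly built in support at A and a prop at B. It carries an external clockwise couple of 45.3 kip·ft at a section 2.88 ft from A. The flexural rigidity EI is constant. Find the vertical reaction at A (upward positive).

Take the reaction at B as the redundant and release it; the primary structure is a cantilever fixed at A.
Downward deflection at the released point B due to the loads:
  clockwise couple 45.3 at a = 2.88: M₀a(2L − a)/(2EI) = 1312/EI
Flexibility coefficient — unit upward force at B: δ_{BB} = L³/(3EI) = 507/EI.
Compatibility at B: δ_0 − R_B·δ_{BB} = 0, so R_B = 1312/507 = 2.589 kip.
Vertical equilibrium: R_A = ΣP − R_B = 0 − 2.589 = -2.589 kip.

R_A = -2.589 kip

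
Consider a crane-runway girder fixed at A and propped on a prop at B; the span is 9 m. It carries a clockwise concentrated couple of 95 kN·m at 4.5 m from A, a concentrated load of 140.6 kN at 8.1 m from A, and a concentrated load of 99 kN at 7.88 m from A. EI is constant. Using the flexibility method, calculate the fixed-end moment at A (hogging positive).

Release the roller at B. Primary structure: cantilever fixed at A.
Free-end deflection of the primary structure under the applied loading (downward +):
  clockwise couple 95 at a = 4.5: M₀a(2L − a)/(2EI) = 2886/EI
  point load 140.6 at a = 8.1: Pa²(3L − a)/(6EI) = 29058/EI
  point load 99 at a = 7.88: Pa²(3L − a)/(6EI) = 19590/EI
  δ_0 = 51533/EI
Flexibility coefficient — unit upward force at B: δ_{BB} = L³/(3EI) = 243/EI.
Compatibility at B: δ_0 − R_B·δ_{BB} = 0, so R_B = 51533/243 = 212.1 kN.
Moment equilibrium about A: M_A = Σ(load moments about A) − R_B·L = 2014 − 212.1×9 = 105.3 kN·m.

M_A = 105.3 kN·m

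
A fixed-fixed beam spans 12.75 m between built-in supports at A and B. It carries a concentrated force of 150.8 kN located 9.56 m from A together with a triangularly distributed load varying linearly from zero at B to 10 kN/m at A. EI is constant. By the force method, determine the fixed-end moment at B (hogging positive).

M_B = 324.6 kN·m

Release both end moments; the primary structure is a simply-supported span AB with redundants M_A and M_B.
On the primary (simply-supported) span, the end slopes from the loading are:
  at A: point load 150.8 at a = 9.56: Pab(L + b)/(6LEI) = 958.2/EI
  at B: point load 150.8 at a = 9.56: Pab(L + a)/(6LEI) = 1341/EI
  at A: triangular load, peak 10: w₀L³/(45EI) = 460.6/EI
  at B: triangular load, peak 10: 7w₀L³/(360EI) = 403/EI
  θ_A0 = 1419/EI,  θ_B0 = 1744/EI
Flexibility coefficients: a unit moment at one end gives L/(3EI) there and L/(6EI) at the far end, so f₁₁ = f₂₂ = 4.25/EI and f₁₂ = f₂₁ = 2.125/EI.
Compatibility — zero rotation at each built-in end:
  4.25 M_A + 2.125 M_B = 1419
  2.125 M_A + 4.25 M_B = 1744
Solving the pair gives M_A = 171.5 kN·m and M_B = 324.6 kN·m (hogging).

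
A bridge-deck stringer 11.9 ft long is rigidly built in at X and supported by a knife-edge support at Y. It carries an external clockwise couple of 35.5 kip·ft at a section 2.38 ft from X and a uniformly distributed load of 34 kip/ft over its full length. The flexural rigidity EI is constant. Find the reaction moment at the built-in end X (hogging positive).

Choose R_Y as the redundant. The primary structure is the cantilever fixed at X.
Deflection at Y on the released cantilever, summing each load's contribution:
  clockwise couple 35.5 at a = 2.38: M₀a(2L − a)/(2EI) = 904.9/EI
  UDL 34: wL⁴/(8EI) = 85227/EI
  δ_0 = 86132/EI
Tip deflection under a unit load at Y: L³/(3EI) = 561.7/EI.
The prop prevents deflection at Y: R_Y = δ_0/δ_{YY} = 86132/561.7 = 153.3 kip.
Moment equilibrium about X: M_X = Σ(load moments about X) − R_Y·L = 2443 − 153.3×11.9 = 618.2 kip·ft.

M_X = 618.2 kip·ft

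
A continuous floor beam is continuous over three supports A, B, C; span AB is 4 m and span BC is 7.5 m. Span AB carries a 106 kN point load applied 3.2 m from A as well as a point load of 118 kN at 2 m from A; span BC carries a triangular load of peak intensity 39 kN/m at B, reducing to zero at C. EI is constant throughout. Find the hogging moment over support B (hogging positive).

M_B = 147.4 kN·m

Insert a hinge at B; M_B is the redundant, and each span becomes simply supported.
End slopes at the hinge B, treating each span as simply supported:
  span AB: point load 106 at a = 3.2: Pab(L + a)/(6LEI) = 81.41/EI
  span AB: point load 118 at a = 2: Pab(L + a)/(6LEI) = 118/EI
  span BC: triangular load, peak 39: w₀L³/(45EI) = 365.6/EI
  relative rotation θ_0 = (199.4 + 365.6)/EI = 565/EI
A unit hogging moment at B produces rotation L₁/(3EI) + L₂/(3EI) = 3.833/EI.
Compatibility: M_B·(L₁+L₂)/(3EI) = θ_0, giving M_B = 147.4 kN·m (hogging).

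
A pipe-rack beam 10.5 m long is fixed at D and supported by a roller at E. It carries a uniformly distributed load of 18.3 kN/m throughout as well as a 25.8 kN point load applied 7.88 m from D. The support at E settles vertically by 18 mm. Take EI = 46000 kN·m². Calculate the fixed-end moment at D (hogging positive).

Choose R_E as the redundant. The primary structure is the cantilever fixed at D.
Primary-structure tip deflection at E by superposition:
  UDL 18.3: wL⁴/(8EI) = 27805/EI
  point load 25.8 at a = 7.88: Pa²(3L − a)/(6EI) = 6307/EI
  δ_0 = 34111/EI
Tip deflection under a unit load at E: L³/(3EI) = 385.9/EI.
With EI = 46000 kN·m²: δ_0 = 0.74155 m and δ_{EE} = 0.008389 m/kN.
Compatibility — the beam at E must follow the support down by 0.018 m: δ_0 − R_E·δ_{EE} = 0.018, so R_E = (0.74155 − 0.018)/0.008389 = 86.25 kN.
Moment equilibrium about D: M_D = Σ(load moments about D) − R_E·L = 1212 − 86.25×10.5 = 306.4 kN·m.

M_D = 306.4 kN·m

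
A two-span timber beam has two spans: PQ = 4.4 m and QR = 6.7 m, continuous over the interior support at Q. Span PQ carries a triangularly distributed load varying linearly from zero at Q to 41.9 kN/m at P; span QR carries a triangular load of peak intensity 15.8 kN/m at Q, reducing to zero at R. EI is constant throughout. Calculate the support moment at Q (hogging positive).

M_Q = 47.3 kN·m

Release continuity at Q by inserting a hinge; the redundant is the internal moment M_Q. The primary structure is two simply-supported spans PQ and QR.
Rotations at Q on the released spans (each span's end-slope, ×1/EI):
  span PQ: triangular load, peak 41.9: 7w₀L³/(360EI) = 69.4/EI
  span QR: triangular load, peak 15.8: w₀L³/(45EI) = 105.6/EI
  relative rotation θ_0 = (69.4 + 105.6)/EI = 175/EI
A unit hogging moment at Q produces rotation L₁/(3EI) + L₂/(3EI) = 3.7/EI.
Slope continuity at Q: θ_0 = M_Q·3.7/EI, so M_Q = 175/3.7 = 47.3 kN·m (hogging).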